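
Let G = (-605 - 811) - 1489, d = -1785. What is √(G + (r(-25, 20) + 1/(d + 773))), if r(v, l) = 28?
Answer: 5*I*√29464633/506 ≈ 53.638*I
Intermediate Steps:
G = -2905 (G = -1416 - 1489 = -2905)
√(G + (r(-25, 20) + 1/(d + 773))) = √(-2905 + (28 + 1/(-1785 + 773))) = √(-2905 + (28 + 1/(-1012))) = √(-2905 + (28 - 1/1012)) = √(-2905 + 28335/1012) = √(-2911525/1012) = 5*I*√29464633/506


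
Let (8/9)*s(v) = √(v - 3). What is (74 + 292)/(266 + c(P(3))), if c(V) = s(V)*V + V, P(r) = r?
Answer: 366/269 ≈ 1.3606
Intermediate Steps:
s(v) = 9*√(-3 + v)/8 (s(v) = 9*√(v - 3)/8 = 9*√(-3 + v)/8)
c(V) = V + 9*V*√(-3 + V)/8 (c(V) = (9*√(-3 + V)/8)*V + V = 9*V*√(-3 + V)/8 + V = V + 9*V*√(-3 + V)/8)
(74 + 292)/(266 + c(P(3))) = (74 + 292)/(266 + (⅛)*3*(8 + 9*√(-3 + 3))) = 366/(266 + (⅛)*3*(8 + 9*√0)) = 366/(266 + (⅛)*3*(8 + 9*0)) = 366/(266 + (⅛)*3*(8 + 0)) = 366/(266 + (⅛)*3*8) = 366/(266 + 3) = 366/269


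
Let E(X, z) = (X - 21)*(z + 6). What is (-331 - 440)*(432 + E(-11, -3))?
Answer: -259056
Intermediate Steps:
E(X, z) = (-21 + X)*(6 + z)
(-331 - 440)*(432 + E(-11, -3)) = (-331 - 440)*(432 + (-126 - 21*(-3) + 6*(-11) - 11*(-3))) = -771*(432 + (-126 + 63 - 66 + 33)) = -771*(432 - 96) = -771*336 = -259056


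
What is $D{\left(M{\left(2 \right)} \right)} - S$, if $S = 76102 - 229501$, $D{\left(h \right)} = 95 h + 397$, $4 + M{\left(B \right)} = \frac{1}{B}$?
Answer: $\frac{306927}{2} \approx 1.5346 \cdot 10^{5}$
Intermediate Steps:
$M{\left(B \right)} = -4 + \frac{1}{B}$
$D{\left(h \right)} = 397 + 95 h$
$S = -153399$
$D{\left(M{\left(2 \right)} \right)} - S = \left(397 + 95 \left(-4 + \frac{1}{2}\right)\right) - -153399 = \left(397 + 95 \left(-4 + \frac{1}{2}\right)\right) + 153399 = \left(397 + 95 \left(- \frac{7}{2}\right)\right) + 153399 = \left(397 - \frac{665}{2}\right) + 153399 = \frac{129}{2} + 153399 = \frac{306927}{2}$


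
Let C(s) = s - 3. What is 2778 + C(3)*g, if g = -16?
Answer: 2778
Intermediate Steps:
C(s) = -3 + s
2778 + C(3)*g = 2778 + (-3 + 3)*(-16) = 2778 + 0*(-16) = 2778 + 0 = 2778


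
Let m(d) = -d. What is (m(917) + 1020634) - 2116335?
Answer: -1096618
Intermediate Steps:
(m(917) + 1020634) - 2116335 = (-1*917 + 1020634) - 2116335 = (-917 + 1020634) - 2116335 = 1019717 - 2116335 = -1096618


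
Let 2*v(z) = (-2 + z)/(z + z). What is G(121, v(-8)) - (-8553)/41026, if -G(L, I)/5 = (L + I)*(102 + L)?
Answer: -44394473871/328208 ≈ -1.3526e+5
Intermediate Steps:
v(z) = (-2 + z)/(4*z) (v(z) = ((-2 + z)/(z + z))/2 = ((-2 + z)/((2*z)))/2 = ((-2 + z)*(1/(2*z)))/2 = ((-2 + z)/(2*z))/2 = (-2 + z)/(4*z))
G(L, I) = -5*(102 + L)*(I + L) (G(L, I) = -5*(L + I)*(102 + L) = -5*(I + L)*(102 + L) = -5*(102 + L)*(I + L))
G(121, v(-8)) - (-8553)/41026 = (-255*(-2 - 8)/(2*(-8)) - 510*121 - 5*121² - 5*(¼)*(-2 - 8)/(-8)*121) - (-8553)/41026 = (-255*(-1)*(-10)/(2*8) - 61710 - 5*14641 - 5*(¼)*(-⅛)*(-10)*121) - (-8553)/41026 = (-510*5/16 - 61710 - 73205 - 5*5/16*121) - 1*(-8553/41026) = (-1275/8 - 61710 - 73205 - 3025/16) + 8553/41026 = -2164215/16 + 8553/41026 = -44394473871/328208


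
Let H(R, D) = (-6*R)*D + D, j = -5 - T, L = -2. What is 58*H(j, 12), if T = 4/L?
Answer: 13224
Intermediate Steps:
T = -2 (T = 4/(-2) = 4*(-½) = -2)
j = -3 (j = -5 - 1*(-2) = -5 + 2 = -3)
H(R, D) = D - 6*D*R (H(R, D) = -6*D*R + D = D - 6*D*R)
58*H(j, 12) = 58*(12*(1 - 6*(-3))) = 58*(12*(1 + 18)) = 58*(12*19) = 58*228 = 13224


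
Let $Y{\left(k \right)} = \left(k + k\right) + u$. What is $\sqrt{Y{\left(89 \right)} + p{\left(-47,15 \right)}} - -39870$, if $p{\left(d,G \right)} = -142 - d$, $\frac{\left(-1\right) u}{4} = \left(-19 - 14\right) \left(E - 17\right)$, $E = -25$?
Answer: $39870 + i \sqrt{5461} \approx 39870.0 + 73.899 i$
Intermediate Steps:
$u = -5544$ ($u = - 4 \left(-19 - 14\right) \left(-25 - 17\right) = - 4 \left(\left(-33\right) \left(-42\right)\right) = \left(-4\right) 1386 = -5544$)
$Y{\left(k \right)} = -5544 + 2 k$ ($Y{\left(k \right)} = \left(k + k\right) - 5544 = 2 k - 5544 = -5544 + 2 k$)
$\sqrt{Y{\left(89 \right)} + p{\left(-47,15 \right)}} - -39870 = \sqrt{\left(-5544 + 2 \cdot 89\right) - 95} - -39870 = \sqrt{\left(-5544 + 178\right) + \left(-142 + 47\right)} + 39870 = \sqrt{-5366 - 95} + 39870 = \sqrt{-5461} + 39870 = i \sqrt{5461} + 39870 = 39870 + i \sqrt{5461}$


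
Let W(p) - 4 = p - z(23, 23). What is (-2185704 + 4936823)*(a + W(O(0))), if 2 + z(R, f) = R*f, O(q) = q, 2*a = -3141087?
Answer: -8644381796827/2 ≈ -4.3222e+12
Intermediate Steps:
a = -3141087/2 (a = (1/2)*(-3141087) = -3141087/2 ≈ -1.5705e+6)
z(R, f) = -2 + R*f
W(p) = -523 + p (W(p) = 4 + (p - (-2 + 23*23)) = 4 + (p - (-2 + 529)) = 4 + (p - 1*527) = 4 + (p - 527) = 4 + (-527 + p) = -523 + p)
(-2185704 + 4936823)*(a + W(O(0))) = (-2185704 + 4936823)*(-3141087/2 + (-523 + 0)) = 2751119*(-3141087/2 - 523) = 2751119*(-3142133/2) = -8644381796827/2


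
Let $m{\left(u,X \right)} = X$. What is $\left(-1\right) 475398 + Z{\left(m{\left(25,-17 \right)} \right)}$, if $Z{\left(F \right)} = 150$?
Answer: $-475248$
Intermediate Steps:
$\left(-1\right) 475398 + Z{\left(m{\left(25,-17 \right)} \right)} = \left(-1\right) 475398 + 150 = -475398 + 150 = -475248$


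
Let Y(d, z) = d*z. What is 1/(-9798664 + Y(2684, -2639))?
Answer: -1/16881740 ≈ -5.9236e-8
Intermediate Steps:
1/(-9798664 + Y(2684, -2639)) = 1/(-9798664 + 2684*(-2639)) = 1/(-9798664 - 7083076) = 1/(-16881740) = -1/16881740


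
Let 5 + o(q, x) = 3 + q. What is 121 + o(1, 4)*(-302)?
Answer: 423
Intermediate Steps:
o(q, x) = -2 + q (o(q, x) = -5 + (3 + q) = -2 + q)
121 + o(1, 4)*(-302) = 121 + (-2 + 1)*(-302) = 121 - 1*(-302) = 121 + 302 = 423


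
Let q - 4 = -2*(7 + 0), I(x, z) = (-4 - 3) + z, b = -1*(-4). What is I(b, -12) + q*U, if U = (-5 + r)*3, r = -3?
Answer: 221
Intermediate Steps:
b = 4
I(x, z) = -7 + z
q = -10 (q = 4 - 2*(7 + 0) = 4 - 2*7 = 4 - 14 = -10)
U = -24 (U = (-5 - 3)*3 = -8*3 = -24)
I(b, -12) + q*U = (-7 - 12) - 10*(-24) = -19 + 240 = 221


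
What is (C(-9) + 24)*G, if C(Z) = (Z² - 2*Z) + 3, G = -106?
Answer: -13356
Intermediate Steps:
C(Z) = 3 + Z² - 2*Z
(C(-9) + 24)*G = ((3 + (-9)² - 2*(-9)) + 24)*(-106) = ((3 + 81 + 18) + 24)*(-106) = (102 + 24)*(-106) = 126*(-106) = -13356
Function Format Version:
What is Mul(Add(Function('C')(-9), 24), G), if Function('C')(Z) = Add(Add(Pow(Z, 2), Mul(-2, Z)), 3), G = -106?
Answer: -13356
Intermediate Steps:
Function('C')(Z) = Add(3, Pow(Z, 2), Mul(-2, Z))
Mul(Add(Function('C')(-9), 24), G) = Mul(Add(Add(3, Pow(-9, 2), Mul(-2, -9)), 24), -106) = Mul(Add(Add(3, 81, 18), 24), -106) = Mul(Add(102, 24), -106) = Mul(126, -106) = -13356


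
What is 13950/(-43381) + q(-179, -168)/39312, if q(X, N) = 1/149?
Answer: -483502451/1503572112 ≈ -0.32157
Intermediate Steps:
q(X, N) = 1/149
13950/(-43381) + q(-179, -168)/39312 = 13950/(-43381) + (1/149)/39312 = 13950*(-1/43381) + (1/149)*(1/39312) = -13950/43381 + 1/5857488 = -483502451/1503572112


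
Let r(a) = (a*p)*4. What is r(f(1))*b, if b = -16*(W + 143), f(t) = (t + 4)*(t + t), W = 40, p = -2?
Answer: 234240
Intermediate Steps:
f(t) = 2*t*(4 + t) (f(t) = (4 + t)*(2*t) = 2*t*(4 + t))
r(a) = -8*a (r(a) = (a*(-2))*4 = -2*a*4 = -8*a)
b = -2928 (b = -16*(40 + 143) = -16*183 = -2928)
r(f(1))*b = -16*(4 + 1)*(-2928) = -16*5*(-2928) = -8*10*(-2928) = -80*(-2928) = 234240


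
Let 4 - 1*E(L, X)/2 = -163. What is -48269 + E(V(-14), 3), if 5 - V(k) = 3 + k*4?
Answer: -47935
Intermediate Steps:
V(k) = 2 - 4*k (V(k) = 5 - (3 + k*4) = 5 - (3 + 4*k) = 5 + (-3 - 4*k) = 2 - 4*k)
E(L, X) = 334 (E(L, X) = 8 - 2*(-163) = 8 + 326 = 334)
-48269 + E(V(-14), 3) = -48269 + 334 = -47935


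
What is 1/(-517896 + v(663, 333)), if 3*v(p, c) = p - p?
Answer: -1/517896 ≈ -1.9309e-6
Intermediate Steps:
v(p, c) = 0 (v(p, c) = (p - p)/3 = (⅓)*0 = 0)
1/(-517896 + v(663, 333)) = 1/(-517896 + 0) = 1/(-517896) = -1/517896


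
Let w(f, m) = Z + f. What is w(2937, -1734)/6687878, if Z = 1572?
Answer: 4509/6687878 ≈ 0.00067420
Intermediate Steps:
w(f, m) = 1572 + f
w(2937, -1734)/6687878 = (1572 + 2937)/6687878 = 4509*(1/6687878) = 4509/6687878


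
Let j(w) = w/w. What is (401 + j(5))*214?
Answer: 86028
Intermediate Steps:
j(w) = 1
(401 + j(5))*214 = (401 + 1)*214 = 402*214 = 86028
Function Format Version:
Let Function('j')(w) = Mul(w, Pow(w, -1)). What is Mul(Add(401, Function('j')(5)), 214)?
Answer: 86028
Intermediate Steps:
Function('j')(w) = 1
Mul(Add(401, Function('j')(5)), 214) = Mul(Add(401, 1), 214) = Mul(402, 214) = 86028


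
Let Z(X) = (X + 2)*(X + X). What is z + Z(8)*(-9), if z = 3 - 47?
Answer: -1484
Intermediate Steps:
Z(X) = 2*X*(2 + X) (Z(X) = (2 + X)*(2*X) = 2*X*(2 + X))
z = -44
z + Z(8)*(-9) = -44 + (2*8*(2 + 8))*(-9) = -44 + (2*8*10)*(-9) = -44 + 160*(-9) = -44 - 1440 = -1484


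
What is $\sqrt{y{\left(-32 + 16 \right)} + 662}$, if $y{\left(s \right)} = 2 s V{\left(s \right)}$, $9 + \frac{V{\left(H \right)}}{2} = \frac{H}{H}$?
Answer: $\sqrt{1174} \approx 34.264$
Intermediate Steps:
$V{\left(H \right)} = -16$ ($V{\left(H \right)} = -18 + 2 \frac{H}{H} = -18 + 2 \cdot 1 = -18 + 2 = -16$)
$y{\left(s \right)} = - 32 s$ ($y{\left(s \right)} = 2 s \left(-16\right) = - 32 s$)
$\sqrt{y{\left(-32 + 16 \right)} + 662} = \sqrt{- 32 \left(-32 + 16\right) + 662} = \sqrt{\left(-32\right) \left(-16\right) + 662} = \sqrt{512 + 662} = \sqrt{1174}$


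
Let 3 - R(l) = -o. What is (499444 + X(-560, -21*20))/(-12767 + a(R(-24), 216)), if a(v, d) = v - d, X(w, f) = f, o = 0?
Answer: -124756/3245 ≈ -38.446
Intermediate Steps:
R(l) = 3 (R(l) = 3 - (-1)*0 = 3 - 1*0 = 3 + 0 = 3)
(499444 + X(-560, -21*20))/(-12767 + a(R(-24), 216)) = (499444 - 21*20)/(-12767 + (3 - 1*216)) = (499444 - 420)/(-12767 + (3 - 216)) = 499024/(-12767 - 213) = 499024/(-12980) = 499024*(-1/12980) = -124756/3245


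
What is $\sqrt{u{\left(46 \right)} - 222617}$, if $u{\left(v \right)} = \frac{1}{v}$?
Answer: $\frac{i \sqrt{471057526}}{46} \approx 471.82 i$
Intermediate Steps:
$\sqrt{u{\left(46 \right)} - 222617} = \sqrt{\frac{1}{46} - 222617} = \sqrt{- \frac{10240381}{46}} = \frac{i \sqrt{471057526}}{46}$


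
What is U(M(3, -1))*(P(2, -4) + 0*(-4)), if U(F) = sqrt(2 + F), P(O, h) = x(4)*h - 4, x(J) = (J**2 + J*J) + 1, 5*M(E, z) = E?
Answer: -136*sqrt(65)/5 ≈ -219.29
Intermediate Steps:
M(E, z) = E/5
x(J) = 1 + 2*J**2 (x(J) = (J**2 + J**2) + 1 = 2*J**2 + 1 = 1 + 2*J**2)
P(O, h) = -4 + 33*h (P(O, h) = (1 + 2*4**2)*h - 4 = (1 + 2*16)*h - 4 = (1 + 32)*h - 4 = 33*h - 4 = -4 + 33*h)
U(M(3, -1))*(P(2, -4) + 0*(-4)) = sqrt(2 + (1/5)*3)*((-4 + 33*(-4)) + 0*(-4)) = sqrt(2 + 3/5)*((-4 - 132) + 0) = sqrt(13/5)*(-136 + 0) = (sqrt(65)/5)*(-136) = -136*sqrt(65)/5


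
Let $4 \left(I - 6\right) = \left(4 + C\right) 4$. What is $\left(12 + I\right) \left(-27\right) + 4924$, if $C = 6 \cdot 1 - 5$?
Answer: $4303$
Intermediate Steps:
$C = 1$ ($C = 6 - 5 = 1$)
$I = 11$ ($I = 6 + \frac{\left(4 + 1\right) 4}{4} = 6 + \frac{5 \cdot 4}{4} = 6 + \frac{1}{4} \cdot 20 = 6 + 5 = 11$)
$\left(12 + I\right) \left(-27\right) + 4924 = \left(12 + 11\right) \left(-27\right) + 4924 = 23 \left(-27\right) + 4924 = -621 + 4924 = 4303$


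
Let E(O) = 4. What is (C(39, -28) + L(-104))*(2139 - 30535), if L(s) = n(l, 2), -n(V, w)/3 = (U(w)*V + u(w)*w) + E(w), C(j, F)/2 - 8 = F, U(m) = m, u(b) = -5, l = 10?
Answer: 2328472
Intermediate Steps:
C(j, F) = 16 + 2*F
n(V, w) = -12 + 15*w - 3*V*w (n(V, w) = -3*((w*V - 5*w) + 4) = -3*((V*w - 5*w) + 4) = -3*((-5*w + V*w) + 4) = -3*(4 - 5*w + V*w) = -12 + 15*w - 3*V*w)
L(s) = -42 (L(s) = -12 + 15*2 - 3*10*2 = -12 + 30 - 60 = -42)
(C(39, -28) + L(-104))*(2139 - 30535) = ((16 + 2*(-28)) - 42)*(2139 - 30535) = ((16 - 56) - 42)*(-28396) = (-40 - 42)*(-28396) = -82*(-28396) = 2328472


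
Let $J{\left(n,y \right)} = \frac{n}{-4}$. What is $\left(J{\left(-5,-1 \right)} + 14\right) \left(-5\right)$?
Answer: $- \frac{305}{4} \approx -76.25$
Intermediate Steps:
$J{\left(n,y \right)} = - \frac{n}{4}$ ($J{\left(n,y \right)} = n \left(- \frac{1}{4}\right) = - \frac{n}{4}$)
$\left(J{\left(-5,-1 \right)} + 14\right) \left(-5\right) = \left(\left(- \frac{1}{4}\right) \left(-5\right) + 14\right) \left(-5\right) = \left(\frac{5}{4} + 14\right) \left(-5\right) = \frac{61}{4} \left(-5\right) = - \frac{305}{4}$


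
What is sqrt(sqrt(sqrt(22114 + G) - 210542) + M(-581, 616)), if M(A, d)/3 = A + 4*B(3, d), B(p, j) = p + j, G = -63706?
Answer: sqrt(5685 + sqrt(2)*sqrt(-105271 + I*sqrt(10398))) ≈ 75.462 + 3.0403*I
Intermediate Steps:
B(p, j) = j + p
M(A, d) = 36 + 3*A + 12*d (M(A, d) = 3*(A + 4*(d + 3)) = 3*(A + 4*(3 + d)) = 3*(A + (12 + 4*d)) = 3*(12 + A + 4*d) = 36 + 3*A + 12*d)
sqrt(sqrt(sqrt(22114 + G) - 210542) + M(-581, 616)) = sqrt(sqrt(sqrt(22114 - 63706) - 210542) + (36 + 3*(-581) + 12*616)) = sqrt(sqrt(sqrt(-41592) - 210542) + (36 - 1743 + 7392)) = sqrt(sqrt(2*I*sqrt(10398) - 210542) + 5685) = sqrt(sqrt(-210542 + 2*I*sqrt(10398)) + 5685) = sqrt(5685 + sqrt(-210542 + 2*I*sqrt(10398)))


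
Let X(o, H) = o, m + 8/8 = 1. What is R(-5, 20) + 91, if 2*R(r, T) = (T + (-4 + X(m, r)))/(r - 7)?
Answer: 271/3 ≈ 90.333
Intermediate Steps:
m = 0 (m = -1 + 1 = 0)
R(r, T) = (-4 + T)/(2*(-7 + r)) (R(r, T) = ((T + (-4 + 0))/(r - 7))/2 = ((T - 4)/(-7 + r))/2 = ((-4 + T)/(-7 + r))/2 = (-4 + T)/(2*(-7 + r)))
R(-5, 20) + 91 = (-4 + 20)/(2*(-7 - 5)) + 91 = (½)*16/(-12) + 91 = (½)*(-1/12)*16 + 91 = -⅔ + 91 = 271/3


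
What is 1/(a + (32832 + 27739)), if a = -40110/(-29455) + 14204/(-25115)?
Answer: 147952465/8961746554281 ≈ 1.6509e-5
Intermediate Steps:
a = 117796766/147952465 (a = -40110*(-1/29455) + 14204*(-1/25115) = 8022/5891 - 14204/25115 = 117796766/147952465 ≈ 0.79618)
1/(a + (32832 + 27739)) = 1/(117796766/147952465 + (32832 + 27739)) = 1/(117796766/147952465 + 60571) = 1/(8961746554281/147952465) = 147952465/8961746554281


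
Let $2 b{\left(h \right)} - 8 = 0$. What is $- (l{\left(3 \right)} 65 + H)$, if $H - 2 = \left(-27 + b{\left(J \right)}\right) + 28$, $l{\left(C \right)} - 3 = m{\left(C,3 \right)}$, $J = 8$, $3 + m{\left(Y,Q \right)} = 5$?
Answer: $-332$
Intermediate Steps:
$m{\left(Y,Q \right)} = 2$ ($m{\left(Y,Q \right)} = -3 + 5 = 2$)
$b{\left(h \right)} = 4$ ($b{\left(h \right)} = 4 + \frac{1}{2} \cdot 0 = 4 + 0 = 4$)
$l{\left(C \right)} = 5$ ($l{\left(C \right)} = 3 + 2 = 5$)
$H = 7$ ($H = 2 + \left(\left(-27 + 4\right) + 28\right) = 2 + \left(-23 + 28\right) = 2 + 5 = 7$)
$- (l{\left(3 \right)} 65 + H) = - (5 \cdot 65 + 7) = - (325 + 7) = \left(-1\right) 332 = -332$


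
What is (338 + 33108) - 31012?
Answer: 2434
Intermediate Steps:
(338 + 33108) - 31012 = 33446 - 31012 = 2434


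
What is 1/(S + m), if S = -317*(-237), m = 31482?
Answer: 1/106611 ≈ 9.3799e-6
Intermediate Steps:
S = 75129
1/(S + m) = 1/(75129 + 31482) = 1/106611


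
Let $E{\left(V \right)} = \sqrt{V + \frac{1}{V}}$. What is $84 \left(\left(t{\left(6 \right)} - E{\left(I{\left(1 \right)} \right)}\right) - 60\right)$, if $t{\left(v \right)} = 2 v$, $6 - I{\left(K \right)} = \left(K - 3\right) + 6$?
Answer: $-4032 - 42 \sqrt{10} \approx -4164.8$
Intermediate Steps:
$I{\left(K \right)} = 3 - K$ ($I{\left(K \right)} = 6 - \left(\left(K - 3\right) + 6\right) = 6 - \left(\left(-3 + K\right) + 6\right) = 6 - \left(3 + K\right) = 3 - K$)
$84 \left(\left(t{\left(6 \right)} - E{\left(I{\left(1 \right)} \right)}\right) - 60\right) = 84 \left(\left(2 \cdot 6 - \sqrt{\left(3 - 1\right) + \frac{1}{3 - 1}}\right) - 60\right) = 84 \left(\left(12 - \sqrt{\left(3 - 1\right) + \frac{1}{3 - 1}}\right) - 60\right) = 84 \left(\left(12 - \sqrt{2 + \frac{1}{2}}\right) - 60\right) = 84 \left(\left(12 - \sqrt{\frac{5}{2}}\right) - 60\right) = 84 \left(\left(12 - \frac{\sqrt{10}}{2}\right) - 60\right) = 84 \left(-48 - \frac{\sqrt{10}}{2}\right) = -4032 - 42 \sqrt{10}$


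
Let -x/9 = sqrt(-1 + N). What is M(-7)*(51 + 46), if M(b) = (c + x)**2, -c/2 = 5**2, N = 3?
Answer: 258214 + 87300*sqrt(2) ≈ 3.8168e+5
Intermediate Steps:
c = -50 (c = -2*5**2 = -2*25 = -50)
x = -9*sqrt(2) (x = -9*sqrt(-1 + 3) = -9*sqrt(2) ≈ -12.728)
M(b) = (-50 - 9*sqrt(2))**2
M(-7)*(51 + 46) = (2662 + 900*sqrt(2))*(51 + 46) = (2662 + 900*sqrt(2))*97 = 258214 + 87300*sqrt(2)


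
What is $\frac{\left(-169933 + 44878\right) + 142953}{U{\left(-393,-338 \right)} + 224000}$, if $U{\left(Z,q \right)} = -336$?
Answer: $\frac{8949}{111832} \approx 0.080022$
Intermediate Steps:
$\frac{\left(-169933 + 44878\right) + 142953}{U{\left(-393,-338 \right)} + 224000} = \frac{\left(-169933 + 44878\right) + 142953}{-336 + 224000} = \frac{-125055 + 142953}{223664} = 17898 \cdot \frac{1}{223664} = \frac{8949}{111832}$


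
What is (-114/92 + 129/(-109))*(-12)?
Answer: 72882/2507 ≈ 29.071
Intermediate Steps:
(-114/92 + 129/(-109))*(-12) = (-114*1/92 + 129*(-1/109))*(-12) = (-57/46 - 129/109)*(-12) = -12147/5014*(-12) = 72882/2507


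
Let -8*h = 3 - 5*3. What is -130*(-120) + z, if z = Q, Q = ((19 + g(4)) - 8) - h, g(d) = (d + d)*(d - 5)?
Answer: 31203/2 ≈ 15602.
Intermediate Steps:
g(d) = 2*d*(-5 + d) (g(d) = (2*d)*(-5 + d) = 2*d*(-5 + d))
h = 3/2 (h = -(3 - 5*3)/8 = -(3 - 15)/8 = -⅛*(-12) = 3/2 ≈ 1.5000)
Q = 3/2 (Q = ((19 + 2*4*(-5 + 4)) - 8) - 1*3/2 = ((19 + 2*4*(-1)) - 8) - 3/2 = ((19 - 8) - 8) - 3/2 = (11 - 8) - 3/2 = 3 - 3/2 = 3/2 ≈ 1.5000)
z = 3/2 ≈ 1.5000
-130*(-120) + z = -130*(-120) + 3/2 = 15600 + 3/2 = 31203/2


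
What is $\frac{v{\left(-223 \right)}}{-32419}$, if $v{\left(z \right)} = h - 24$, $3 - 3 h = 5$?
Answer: $\frac{74}{97257} \approx 0.00076087$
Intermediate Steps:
$h = - \frac{2}{3}$ ($h = 1 - \frac{5}{3} = - \frac{2}{3} \approx -0.66667$)
$v{\left(z \right)} = - \frac{74}{3}$ ($v{\left(z \right)} = - \frac{2}{3} - 24 = - \frac{74}{3}$)
$\frac{v{\left(-223 \right)}}{-32419} = - \frac{74}{3 \left(-32419\right)} = \left(- \frac{74}{3}\right) \left(- \frac{1}{32419}\right) = \frac{74}{97257}$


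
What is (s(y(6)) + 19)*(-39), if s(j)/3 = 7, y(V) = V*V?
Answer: -1560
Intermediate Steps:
y(V) = V**2
s(j) = 21 (s(j) = 3*7 = 21)
(s(y(6)) + 19)*(-39) = (21 + 19)*(-39) = 40*(-39) = -1560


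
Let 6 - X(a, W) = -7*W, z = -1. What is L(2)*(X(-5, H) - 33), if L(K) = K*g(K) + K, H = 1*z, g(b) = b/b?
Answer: -136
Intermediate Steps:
g(b) = 1
H = -1 (H = 1*(-1) = -1)
L(K) = 2*K (L(K) = K*1 + K = K + K = 2*K)
X(a, W) = 6 + 7*W (X(a, W) = 6 - (-7)*W = 6 + 7*W)
L(2)*(X(-5, H) - 33) = (2*2)*((6 + 7*(-1)) - 33) = 4*((6 - 7) - 33) = 4*(-1 - 33) = 4*(-34) = -136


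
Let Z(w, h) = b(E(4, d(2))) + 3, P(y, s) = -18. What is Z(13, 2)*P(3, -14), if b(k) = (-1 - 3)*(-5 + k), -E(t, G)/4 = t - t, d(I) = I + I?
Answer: -414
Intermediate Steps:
d(I) = 2*I
E(t, G) = 0 (E(t, G) = -4*(t - t) = -4*0 = 0)
b(k) = 20 - 4*k (b(k) = -4*(-5 + k) = 20 - 4*k)
Z(w, h) = 23 (Z(w, h) = (20 - 4*0) + 3 = (20 + 0) + 3 = 20 + 3 = 23)
Z(13, 2)*P(3, -14) = 23*(-18) = -414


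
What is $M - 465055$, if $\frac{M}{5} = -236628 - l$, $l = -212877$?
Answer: $-583810$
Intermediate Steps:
$M = -118755$ ($M = 5 \left(-236628 - -212877\right) = 5 \left(-236628 + 212877\right) = 5 \left(-23751\right) = -118755$)
$M - 465055 = -118755 - 465055 = -583810$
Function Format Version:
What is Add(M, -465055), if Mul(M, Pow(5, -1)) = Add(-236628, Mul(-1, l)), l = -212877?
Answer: -583810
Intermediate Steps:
M = -118755 (M = Mul(5, Add(-236628, Mul(-1, -212877))) = Mul(5, Add(-236628, 212877)) = Mul(5, -23751) = -118755)
Add(M, -465055) = Add(-118755, -465055) = -583810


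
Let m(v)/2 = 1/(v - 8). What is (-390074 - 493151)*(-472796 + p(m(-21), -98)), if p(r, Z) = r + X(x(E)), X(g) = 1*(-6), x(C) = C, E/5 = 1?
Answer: 12110127613500/29 ≈ 4.1759e+11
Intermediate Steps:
E = 5 (E = 5*1 = 5)
m(v) = 2/(-8 + v) (m(v) = 2/(v - 8) = 2/(-8 + v))
X(g) = -6
p(r, Z) = -6 + r (p(r, Z) = r - 6 = -6 + r)
(-390074 - 493151)*(-472796 + p(m(-21), -98)) = (-390074 - 493151)*(-472796 + (-6 + 2/(-8 - 21))) = -883225*(-472796 + (-6 + 2/(-29))) = -883225*(-472796 + (-6 + 2*(-1/29))) = -883225*(-472796 + (-6 - 2/29)) = -883225*(-472796 - 176/29) = -883225*(-13711260/29) = 12110127613500/29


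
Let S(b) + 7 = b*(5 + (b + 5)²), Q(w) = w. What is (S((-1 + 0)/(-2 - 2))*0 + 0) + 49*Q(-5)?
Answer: -245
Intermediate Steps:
S(b) = -7 + b*(5 + (5 + b)²) (S(b) = -7 + b*(5 + (b + 5)²) = -7 + b*(5 + (5 + b)²))
(S((-1 + 0)/(-2 - 2))*0 + 0) + 49*Q(-5) = ((-7 + 5*((-1 + 0)/(-2 - 2)) + ((-1 + 0)/(-2 - 2))*(5 + (-1 + 0)/(-2 - 2))²)*0 + 0) + 49*(-5) = ((-7 + 5*(-1/(-4)) + (-1/(-4))*(5 - 1/(-4))²)*0 + 0) - 245 = ((-7 + 5*(-1*(-¼)) + (-1*(-¼))*(5 - 1*(-¼))²)*0 + 0) - 245 = ((-7 + 5*(¼) + (5 + ¼)²/4)*0 + 0) - 245 = ((-7 + 5/4 + (21/4)²/4)*0 + 0) - 245 = ((-7 + 5/4 + (¼)*(441/16))*0 + 0) - 245 = ((-7 + 5/4 + 441/64)*0 + 0) - 245 = ((73/64)*0 + 0) - 245 = (0 + 0) - 245 = 0 - 245 = -245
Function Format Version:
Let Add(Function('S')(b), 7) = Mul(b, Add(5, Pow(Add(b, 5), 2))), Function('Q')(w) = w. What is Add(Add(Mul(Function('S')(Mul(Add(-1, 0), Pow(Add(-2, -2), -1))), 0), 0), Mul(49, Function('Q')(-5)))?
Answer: -245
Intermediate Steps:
Function('S')(b) = Add(-7, Mul(b, Add(5, Pow(Add(5, b), 2)))) (Function('S')(b) = Add(-7, Mul(b, Add(5, Pow(Add(b, 5), 2)))) = Add(-7, Mul(b, Add(5, Pow(Add(5, b), 2)))))
Add(Add(Mul(Function('S')(Mul(Add(-1, 0), Pow(Add(-2, -2), -1))), 0), 0), Mul(49, Function('Q')(-5))) = Add(Add(Mul(Add(-7, Mul(5, Mul(Add(-1, 0), Pow(Add(-2, -2), -1))), Mul(Mul(Add(-1, 0), Pow(Add(-2, -2), -1)), Pow(Add(5, Mul(Add(-1, 0), Pow(Add(-2, -2), -1))), 2))), 0), 0), Mul(49, -5)) = Add(Add(Mul(Add(-7, Mul(5, Mul(-1, Pow(-4, -1))), Mul(Mul(-1, Pow(-4, -1)), Pow(Add(5, Mul(-1, Pow(-4, -1))), 2))), 0), 0), -245) = Add(Add(Mul(Add(-7, Mul(5, Mul(-1, Rational(-1, 4))), Mul(Mul(-1, Rational(-1, 4)), Pow(Add(5, Mul(-1, Rational(-1, 4))), 2))), 0), 0), -245) = Add(Add(Mul(Add(-7, Mul(5, Rational(1, 4)), Mul(Rational(1, 4), Pow(Add(5, Rational(1, 4)), 2))), 0), 0), -245) = Add(Add(Mul(Add(-7, Rational(5, 4), Mul(Rational(1, 4), Pow(Rational(21, 4), 2))), 0), 0), -245) = Add(Add(Mul(Add(-7, Rational(5, 4), Mul(Rational(1, 4), Rational(441, 16))), 0), 0), -245) = Add(Add(Mul(Add(-7, Rational(5, 4), Rational(441, 64)), 0), 0), -245) = Add(Add(Mul(Rational(73, 64), 0), 0), -245) = Add(Add(0, 0), -245) = Add(0, -245) = -245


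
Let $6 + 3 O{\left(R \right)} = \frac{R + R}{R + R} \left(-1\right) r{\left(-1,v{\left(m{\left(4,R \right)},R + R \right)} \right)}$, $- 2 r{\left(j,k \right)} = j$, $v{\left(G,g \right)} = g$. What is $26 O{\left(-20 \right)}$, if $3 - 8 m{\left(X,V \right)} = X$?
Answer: $- \frac{169}{3} \approx -56.333$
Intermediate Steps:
$m{\left(X,V \right)} = \frac{3}{8} - \frac{X}{8}$
$r{\left(j,k \right)} = - \frac{j}{2}$
$O{\left(R \right)} = - \frac{13}{6}$ ($O{\left(R \right)} = -2 + \frac{\frac{R + R}{R + R} \left(-1\right) \left(\left(- \frac{1}{2}\right) \left(-1\right)\right)}{3} = -2 + \frac{\frac{2 R}{2 R} \left(-1\right) \frac{1}{2}}{3} = -2 + \frac{2 R \frac{1}{2 R} \left(-1\right) \frac{1}{2}}{3} = -2 + \frac{1 \left(-1\right) \frac{1}{2}}{3} = -2 + \frac{\left(-1\right) \frac{1}{2}}{3} = -2 + \frac{1}{3} \left(- \frac{1}{2}\right) = -2 - \frac{1}{6} = - \frac{13}{6}$)
$26 O{\left(-20 \right)} = 26 \left(- \frac{13}{6}\right) = - \frac{169}{3}$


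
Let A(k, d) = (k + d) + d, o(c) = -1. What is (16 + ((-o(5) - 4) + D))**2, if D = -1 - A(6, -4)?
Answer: 196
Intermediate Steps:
A(k, d) = k + 2*d (A(k, d) = (d + k) + d = k + 2*d)
D = 1 (D = -1 - (6 + 2*(-4)) = -1 - (6 - 8) = -1 - 1*(-2) = -1 + 2 = 1)
(16 + ((-o(5) - 4) + D))**2 = (16 + ((-1*(-1) - 4) + 1))**2 = (16 + ((1 - 4) + 1))**2 = (16 + (-3 + 1))**2 = (16 - 2)**2 = 14**2 = 196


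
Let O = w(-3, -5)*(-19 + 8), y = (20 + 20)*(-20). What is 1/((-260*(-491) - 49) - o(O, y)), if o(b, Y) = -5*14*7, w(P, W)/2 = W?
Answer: 1/128101 ≈ 7.8063e-6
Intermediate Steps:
w(P, W) = 2*W
y = -800 (y = 40*(-20) = -800)
O = 110 (O = (2*(-5))*(-19 + 8) = -10*(-11) = 110)
o(b, Y) = -490 (o(b, Y) = -70*7 = -490)
1/((-260*(-491) - 49) - o(O, y)) = 1/((-260*(-491) - 49) - 1*(-490)) = 1/((127660 - 49) + 490) = 1/(127611 + 490) = 1/128101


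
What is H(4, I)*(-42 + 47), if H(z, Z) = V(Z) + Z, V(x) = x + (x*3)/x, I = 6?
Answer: 75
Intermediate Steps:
V(x) = 3 + x (V(x) = x + (3*x)/x = x + 3 = 3 + x)
H(z, Z) = 3 + 2*Z (H(z, Z) = (3 + Z) + Z = 3 + 2*Z)
H(4, I)*(-42 + 47) = (3 + 2*6)*(-42 + 47) = (3 + 12)*5 = 15*5 = 75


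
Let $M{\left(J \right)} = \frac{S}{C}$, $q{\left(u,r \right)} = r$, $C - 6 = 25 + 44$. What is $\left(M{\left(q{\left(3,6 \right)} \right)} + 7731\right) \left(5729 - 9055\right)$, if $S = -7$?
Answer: $- \frac{1928474668}{75} \approx -2.5713 \cdot 10^{7}$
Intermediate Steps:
$C = 75$ ($C = 6 + \left(25 + 44\right) = 6 + 69 = 75$)
$M{\left(J \right)} = - \frac{7}{75}$
$\left(M{\left(q{\left(3,6 \right)} \right)} + 7731\right) \left(5729 - 9055\right) = \left(- \frac{7}{75} + 7731\right) \left(5729 - 9055\right) = \frac{579818}{75} \left(-3326\right) = - \frac{1928474668}{75}$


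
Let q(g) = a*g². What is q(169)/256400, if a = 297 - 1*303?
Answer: -85683/128200 ≈ -0.66835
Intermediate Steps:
a = -6 (a = 297 - 303 = -6)
q(g) = -6*g²
q(169)/256400 = -6*169²/256400 = -6*28561*(1/256400) = -171366*1/256400 = -85683/128200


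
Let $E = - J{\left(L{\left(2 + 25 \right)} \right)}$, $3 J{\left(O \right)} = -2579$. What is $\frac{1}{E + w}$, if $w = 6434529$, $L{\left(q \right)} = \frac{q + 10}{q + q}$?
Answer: $\frac{3}{19306166} \approx 1.5539 \cdot 10^{-7}$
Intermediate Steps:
$L{\left(q \right)} = \frac{10 + q}{2 q}$
$J{\left(O \right)} = - \frac{2579}{3}$ ($J{\left(O \right)} = \frac{1}{3} \left(-2579\right) = - \frac{2579}{3}$)
$E = \frac{2579}{3}$ ($E = \left(-1\right) \left(- \frac{2579}{3}\right) = \frac{2579}{3} \approx 859.67$)
$\frac{1}{E + w} = \frac{1}{\frac{2579}{3} + 6434529} = \frac{1}{\frac{19306166}{3}} = \frac{3}{19306166}$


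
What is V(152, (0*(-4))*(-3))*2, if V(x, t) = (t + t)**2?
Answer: 0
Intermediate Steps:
V(x, t) = 4*t**2 (V(x, t) = (2*t)**2 = 4*t**2)
V(152, (0*(-4))*(-3))*2 = (4*((0*(-4))*(-3))**2)*2 = (4*(0*(-3))**2)*2 = (4*0**2)*2 = (4*0)*2 = 0*2 = 0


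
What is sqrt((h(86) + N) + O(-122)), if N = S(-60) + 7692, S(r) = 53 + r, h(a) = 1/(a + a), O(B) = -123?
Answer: sqrt(55928595)/86 ≈ 86.960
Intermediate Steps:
h(a) = 1/(2*a)
N = 7685 (N = (53 - 60) + 7692 = -7 + 7692 = 7685)
sqrt((h(86) + N) + O(-122)) = sqrt(((1/2)/86 + 7685) - 123) = sqrt(((1/2)*(1/86) + 7685) - 123) = sqrt((1/172 + 7685) - 123) = sqrt(1321821/172 - 123) = sqrt(1300665/172) = sqrt(55928595)/86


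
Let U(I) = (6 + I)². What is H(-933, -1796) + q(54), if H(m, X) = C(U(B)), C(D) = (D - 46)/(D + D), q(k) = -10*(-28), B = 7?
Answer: 94763/338 ≈ 280.36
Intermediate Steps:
q(k) = 280 (q(k) = -1*(-280) = 280)
C(D) = (-46 + D)/(2*D) (C(D) = (-46 + D)/((2*D)) = (-46 + D)*(1/(2*D)) = (-46 + D)/(2*D))
H(m, X) = 123/338 (H(m, X) = (-46 + (6 + 7)²)/(2*((6 + 7)²)) = (-46 + 13²)/(2*(13²)) = (½)*(-46 + 169)/169 = (½)*(1/169)*123 = 123/338)
H(-933, -1796) + q(54) = 123/338 + 280 = 94763/338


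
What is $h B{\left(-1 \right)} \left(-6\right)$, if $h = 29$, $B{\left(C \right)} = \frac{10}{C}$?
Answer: $1740$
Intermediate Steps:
$h B{\left(-1 \right)} \left(-6\right) = 29 \frac{10}{-1} \left(-6\right) = 29 \cdot 10 \left(-1\right) \left(-6\right) = 29 \left(-10\right) \left(-6\right) = \left(-290\right) \left(-6\right) = 1740$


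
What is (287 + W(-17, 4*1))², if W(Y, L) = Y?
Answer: 72900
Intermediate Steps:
(287 + W(-17, 4*1))² = (287 - 17)² = 270² = 72900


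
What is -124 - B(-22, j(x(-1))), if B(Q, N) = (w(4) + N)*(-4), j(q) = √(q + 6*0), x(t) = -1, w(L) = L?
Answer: -108 + 4*I ≈ -108.0 + 4.0*I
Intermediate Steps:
j(q) = √q (j(q) = √(q + 0) = √q)
B(Q, N) = -16 - 4*N (B(Q, N) = (4 + N)*(-4) = -16 - 4*N)
-124 - B(-22, j(x(-1))) = -124 - (-16 - 4*I) = -124 + (16 + 4*I) = -108 + 4*I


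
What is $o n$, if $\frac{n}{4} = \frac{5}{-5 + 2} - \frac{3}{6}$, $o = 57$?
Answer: $-494$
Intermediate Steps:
$n = - \frac{26}{3}$ ($n = 4 \left(\frac{5}{-5 + 2} - \frac{3}{6}\right) = 4 \left(\frac{5}{-3} - \frac{1}{2}\right) = 4 \left(5 \left(- \frac{1}{3}\right) - \frac{1}{2}\right) = 4 \left(- \frac{5}{3} - \frac{1}{2}\right) = 4 \left(- \frac{13}{6}\right) = - \frac{26}{3} \approx -8.6667$)
$o n = 57 \left(- \frac{26}{3}\right) = -494$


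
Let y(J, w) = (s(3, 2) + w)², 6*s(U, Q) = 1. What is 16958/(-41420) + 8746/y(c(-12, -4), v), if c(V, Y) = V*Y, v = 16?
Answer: 6440888849/194860390 ≈ 33.054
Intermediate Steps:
s(U, Q) = ⅙ (s(U, Q) = (⅙)*1 = ⅙)
y(J, w) = (⅙ + w)²
16958/(-41420) + 8746/y(c(-12, -4), v) = 16958/(-41420) + 8746/(((1 + 6*16)²/36)) = 16958*(-1/41420) + 8746/(((1 + 96)²/36)) = -8479/20710 + 8746/(((1/36)*97²)) = -8479/20710 + 8746/(((1/36)*9409)) = -8479/20710 + 8746/(9409/36) = -8479/20710 + 8746*(36/9409) = -8479/20710 + 314856/9409 = 6440888849/194860390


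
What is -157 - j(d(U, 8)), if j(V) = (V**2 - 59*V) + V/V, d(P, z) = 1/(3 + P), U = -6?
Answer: -1600/9 ≈ -177.78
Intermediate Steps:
j(V) = 1 + V**2 - 59*V (j(V) = (V**2 - 59*V) + 1 = 1 + V**2 - 59*V)
-157 - j(d(U, 8)) = -157 - (1 + (1/(3 - 6))**2 - 59/(3 - 6)) = -157 - (1 + (1/(-3))**2 - 59/(-3)) = -157 - (1 + (-1/3)**2 - 59*(-1/3)) = -157 - (1 + 1/9 + 59/3) = -157 - 1*187/9 = -157 - 187/9 = -1600/9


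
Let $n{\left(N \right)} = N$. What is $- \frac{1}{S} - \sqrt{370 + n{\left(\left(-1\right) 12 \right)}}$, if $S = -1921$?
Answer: $\frac{1}{1921} - \sqrt{358} \approx -18.92$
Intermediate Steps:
$- \frac{1}{S} - \sqrt{370 + n{\left(\left(-1\right) 12 \right)}} = - \frac{1}{-1921} - \sqrt{370 - 12} = \left(-1\right) \left(- \frac{1}{1921}\right) - \sqrt{370 - 12} = \frac{1}{1921} - \sqrt{358}$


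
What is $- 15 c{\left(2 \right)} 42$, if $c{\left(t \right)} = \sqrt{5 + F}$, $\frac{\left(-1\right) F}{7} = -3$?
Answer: $- 630 \sqrt{26} \approx -3212.4$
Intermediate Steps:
$F = 21$ ($F = \left(-7\right) \left(-3\right) = 21$)
$c{\left(t \right)} = \sqrt{26}$ ($c{\left(t \right)} = \sqrt{5 + 21} = \sqrt{26}$)
$- 15 c{\left(2 \right)} 42 = - 15 \sqrt{26} \cdot 42 = - 630 \sqrt{26}$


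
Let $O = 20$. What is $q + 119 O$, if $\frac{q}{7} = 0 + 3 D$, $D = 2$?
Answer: $2422$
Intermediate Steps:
$q = 42$ ($q = 7 \left(0 + 3 \cdot 2\right) = 7 \left(0 + 6\right) = 7 \cdot 6 = 42$)
$q + 119 O = 42 + 119 \cdot 20 = 42 + 2380 = 2422$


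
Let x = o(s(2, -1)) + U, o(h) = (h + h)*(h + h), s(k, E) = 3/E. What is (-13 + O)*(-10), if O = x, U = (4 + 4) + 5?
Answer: -360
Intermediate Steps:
U = 13 (U = 8 + 5 = 13)
o(h) = 4*h² (o(h) = (2*h)*(2*h) = 4*h²)
x = 49 (x = 4*(3/(-1))² + 13 = 4*(3*(-1))² + 13 = 4*(-3)² + 13 = 4*9 + 13 = 36 + 13 = 49)
O = 49
(-13 + O)*(-10) = (-13 + 49)*(-10) = 36*(-10) = -360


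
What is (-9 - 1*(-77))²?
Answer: 4624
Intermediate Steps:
(-9 - 1*(-77))² = (-9 + 77)² = 68² = 4624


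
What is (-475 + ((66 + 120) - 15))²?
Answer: 92416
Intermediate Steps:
(-475 + ((66 + 120) - 15))² = (-475 + (186 - 15))² = (-475 + 171)² = (-304)² = 92416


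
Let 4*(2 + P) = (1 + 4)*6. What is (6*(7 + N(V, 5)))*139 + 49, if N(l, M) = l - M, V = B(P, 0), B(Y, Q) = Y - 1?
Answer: 5470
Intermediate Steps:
P = 11/2 (P = -2 + ((1 + 4)*6)/4 = -2 + (5*6)/4 = -2 + (¼)*30 = -2 + 15/2 = 11/2 ≈ 5.5000)
B(Y, Q) = -1 + Y
V = 9/2 (V = -1 + 11/2 = 9/2 ≈ 4.5000)
(6*(7 + N(V, 5)))*139 + 49 = (6*(7 + (9/2 - 1*5)))*139 + 49 = (6*(7 + (9/2 - 5)))*139 + 49 = (6*(7 - ½))*139 + 49 = (6*(13/2))*139 + 49 = 39*139 + 49 = 5421 + 49 = 5470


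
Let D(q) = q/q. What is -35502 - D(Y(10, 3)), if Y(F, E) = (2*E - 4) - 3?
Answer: -35503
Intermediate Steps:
Y(F, E) = -7 + 2*E (Y(F, E) = (-4 + 2*E) - 3 = -7 + 2*E)
D(q) = 1
-35502 - D(Y(10, 3)) = -35502 - 1*1 = -35502 - 1 = -35503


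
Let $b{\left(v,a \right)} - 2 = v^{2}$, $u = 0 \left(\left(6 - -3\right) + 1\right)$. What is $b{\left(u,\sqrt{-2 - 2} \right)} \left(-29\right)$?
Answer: $-58$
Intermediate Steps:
$u = 0$ ($u = 0 \left(\left(6 + 3\right) + 1\right) = 0 \left(9 + 1\right) = 0 \cdot 10 = 0$)
$b{\left(v,a \right)} = 2 + v^{2}$
$b{\left(u,\sqrt{-2 - 2} \right)} \left(-29\right) = \left(2 + 0^{2}\right) \left(-29\right) = \left(2 + 0\right) \left(-29\right) = 2 \left(-29\right) = -58$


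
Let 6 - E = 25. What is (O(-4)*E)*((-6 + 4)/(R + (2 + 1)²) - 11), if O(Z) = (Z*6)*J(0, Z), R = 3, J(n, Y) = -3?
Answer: 15276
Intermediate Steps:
E = -19 (E = 6 - 1*25 = 6 - 25 = -19)
O(Z) = -18*Z (O(Z) = (Z*6)*(-3) = (6*Z)*(-3) = -18*Z)
(O(-4)*E)*((-6 + 4)/(R + (2 + 1)²) - 11) = (-18*(-4)*(-19))*((-6 + 4)/(3 + (2 + 1)²) - 11) = (72*(-19))*(-2/(3 + 3²) - 11) = -1368*(-2/(3 + 9) - 11) = -1368*(-2/12 - 11) = -1368*(-2*1/12 - 11) = -1368*(-⅙ - 11) = -1368*(-67/6) = 15276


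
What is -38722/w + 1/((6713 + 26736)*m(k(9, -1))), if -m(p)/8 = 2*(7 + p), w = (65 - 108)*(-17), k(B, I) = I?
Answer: -124340369819/2347317024 ≈ -52.971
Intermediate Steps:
w = 731 (w = -43*(-17) = 731)
m(p) = -112 - 16*p (m(p) = -16*(7 + p) = -8*(14 + 2*p) = -112 - 16*p)
-38722/w + 1/((6713 + 26736)*m(k(9, -1))) = -38722/731 + 1/((6713 + 26736)*(-112 - 16*(-1))) = -38722*1/731 + 1/(33449*(-112 + 16)) = -38722/731 + (1/33449)/(-96) = -38722/731 + (1/33449)*(-1/96) = -38722/731 - 1/3211104 = -124340369819/2347317024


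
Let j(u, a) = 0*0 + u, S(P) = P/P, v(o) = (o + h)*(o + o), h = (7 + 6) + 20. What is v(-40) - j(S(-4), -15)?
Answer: 559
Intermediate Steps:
h = 33 (h = 13 + 20 = 33)
v(o) = 2*o*(33 + o) (v(o) = (o + 33)*(o + o) = (33 + o)*(2*o) = 2*o*(33 + o))
S(P) = 1
j(u, a) = u (j(u, a) = 0 + u = u)
v(-40) - j(S(-4), -15) = 2*(-40)*(33 - 40) - 1*1 = 2*(-40)*(-7) - 1 = 560 - 1 = 559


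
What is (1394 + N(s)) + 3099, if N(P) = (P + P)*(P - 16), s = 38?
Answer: 6165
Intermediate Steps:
N(P) = 2*P*(-16 + P) (N(P) = (2*P)*(-16 + P) = 2*P*(-16 + P))
(1394 + N(s)) + 3099 = (1394 + 2*38*(-16 + 38)) + 3099 = (1394 + 2*38*22) + 3099 = (1394 + 1672) + 3099 = 3066 + 3099 = 6165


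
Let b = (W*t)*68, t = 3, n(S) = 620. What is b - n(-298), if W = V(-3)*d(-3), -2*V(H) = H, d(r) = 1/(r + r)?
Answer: -671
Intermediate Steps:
d(r) = 1/(2*r)
V(H) = -H/2
W = -1/4 (W = (-1/2*(-3))*((1/2)/(-3)) = 3*((1/2)*(-1/3))/2 = (3/2)*(-1/6) = -1/4 ≈ -0.25000)
b = -51 (b = -1/4*3*68 = -3/4*68 = -51)
b - n(-298) = -51 - 1*620 = -51 - 620 = -671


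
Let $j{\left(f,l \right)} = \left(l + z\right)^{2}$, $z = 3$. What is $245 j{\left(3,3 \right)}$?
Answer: $8820$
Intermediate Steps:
$j{\left(f,l \right)} = \left(3 + l\right)^{2}$ ($j{\left(f,l \right)} = \left(l + 3\right)^{2} = \left(3 + l\right)^{2}$)
$245 j{\left(3,3 \right)} = 245 \left(3 + 3\right)^{2} = 245 \cdot 6^{2} = 245 \cdot 36 = 8820$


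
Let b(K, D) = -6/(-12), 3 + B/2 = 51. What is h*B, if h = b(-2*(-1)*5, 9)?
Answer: 48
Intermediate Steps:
B = 96 (B = -6 + 2*51 = -6 + 102 = 96)
b(K, D) = 1/2 (b(K, D) = -6*(-1/12) = 1/2)
h = 1/2 ≈ 0.50000
h*B = (1/2)*96 = 48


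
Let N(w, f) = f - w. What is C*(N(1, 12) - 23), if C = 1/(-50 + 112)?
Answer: -6/31 ≈ -0.19355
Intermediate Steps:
C = 1/62 ≈ 0.016129
C*(N(1, 12) - 23) = ((12 - 1*1) - 23)/62 = ((12 - 1) - 23)/62 = (11 - 23)/62 = (1/62)*(-12) = -6/31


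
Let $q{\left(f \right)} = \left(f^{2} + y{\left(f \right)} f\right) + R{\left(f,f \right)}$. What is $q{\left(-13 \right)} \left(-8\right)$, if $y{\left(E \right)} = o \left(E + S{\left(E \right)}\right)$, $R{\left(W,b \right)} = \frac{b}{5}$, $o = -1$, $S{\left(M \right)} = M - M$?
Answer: $\frac{104}{5} \approx 20.8$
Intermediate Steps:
$S{\left(M \right)} = 0$
$R{\left(W,b \right)} = \frac{b}{5}$ ($R{\left(W,b \right)} = b \frac{1}{5} = \frac{b}{5}$)
$y{\left(E \right)} = - E$ ($y{\left(E \right)} = - (E + 0) = - E$)
$q{\left(f \right)} = \frac{f}{5}$ ($q{\left(f \right)} = \left(f^{2} + - f f\right) + \frac{f}{5} = \left(f^{2} - f^{2}\right) + \frac{f}{5} = 0 + \frac{f}{5} = \frac{f}{5}$)
$q{\left(-13 \right)} \left(-8\right) = \frac{1}{5} \left(-13\right) \left(-8\right) = \left(- \frac{13}{5}\right) \left(-8\right) = \frac{104}{5}$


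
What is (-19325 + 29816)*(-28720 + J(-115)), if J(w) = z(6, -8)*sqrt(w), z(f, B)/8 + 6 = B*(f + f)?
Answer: -301301520 - 8560656*I*sqrt(115) ≈ -3.013e+8 - 9.1803e+7*I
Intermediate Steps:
z(f, B) = -48 + 16*B*f (z(f, B) = -48 + 8*(B*(f + f)) = -48 + 8*(B*(2*f)) = -48 + 8*(2*B*f) = -48 + 16*B*f)
J(w) = -816*sqrt(w) (J(w) = (-48 + 16*(-8)*6)*sqrt(w) = (-48 - 768)*sqrt(w) = -816*sqrt(w))
(-19325 + 29816)*(-28720 + J(-115)) = (-19325 + 29816)*(-28720 - 816*I*sqrt(115)) = 10491*(-28720 - 816*I*sqrt(115)) = -301301520 - 8560656*I*sqrt(115)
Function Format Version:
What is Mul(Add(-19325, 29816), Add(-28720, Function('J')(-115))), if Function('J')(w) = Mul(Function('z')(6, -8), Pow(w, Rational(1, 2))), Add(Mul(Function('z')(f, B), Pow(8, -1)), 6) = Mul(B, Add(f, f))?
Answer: Add(-301301520, Mul(-8560656, I, Pow(115, Rational(1, 2)))) ≈ Add(-3.0130e+8, Mul(-9.1803e+7, I))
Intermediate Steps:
Function('z')(f, B) = Add(-48, Mul(16, B, f)) (Function('z')(f, B) = Add(-48, Mul(8, Mul(B, Add(f, f)))) = Add(-48, Mul(8, Mul(B, Mul(2, f)))) = Add(-48, Mul(8, Mul(2, B, f))) = Add(-48, Mul(16, B, f)))
Function('J')(w) = Mul(-816, Pow(w, Rational(1, 2))) (Function('J')(w) = Mul(Add(-48, Mul(16, -8, 6)), Pow(w, Rational(1, 2))) = Mul(Add(-48, -768), Pow(w, Rational(1, 2))) = Mul(-816, Pow(w, Rational(1, 2))))
Mul(Add(-19325, 29816), Add(-28720, Function('J')(-115))) = Mul(Add(-19325, 29816), Add(-28720, Mul(-816, Pow(-115, Rational(1, 2))))) = Mul(10491, Add(-28720, Mul(-816, Mul(I, Pow(115, Rational(1, 2)))))) = Mul(10491, Add(-28720, Mul(-816, I, Pow(115, Rational(1, 2))))) = Add(-301301520, Mul(-8560656, I, Pow(115, Rational(1, 2))))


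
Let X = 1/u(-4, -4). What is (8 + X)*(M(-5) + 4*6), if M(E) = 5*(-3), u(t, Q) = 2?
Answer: 153/2 ≈ 76.500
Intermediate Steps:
M(E) = -15
X = ½ (X = 1/2 = ½ ≈ 0.50000)
(8 + X)*(M(-5) + 4*6) = (8 + ½)*(-15 + 4*6) = 17*(-15 + 24)/2 = (17/2)*9 = 153/2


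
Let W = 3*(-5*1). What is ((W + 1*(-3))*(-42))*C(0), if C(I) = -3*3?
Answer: -6804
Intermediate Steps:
W = -15 (W = 3*(-5) = -15)
C(I) = -9
((W + 1*(-3))*(-42))*C(0) = ((-15 + 1*(-3))*(-42))*(-9) = ((-15 - 3)*(-42))*(-9) = -18*(-42)*(-9) = 756*(-9) = -6804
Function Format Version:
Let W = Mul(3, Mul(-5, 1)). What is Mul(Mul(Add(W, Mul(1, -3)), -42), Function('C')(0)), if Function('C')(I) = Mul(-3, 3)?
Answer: -6804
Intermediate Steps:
W = -15 (W = Mul(3, -5) = -15)
Function('C')(I) = -9
Mul(Mul(Add(W, Mul(1, -3)), -42), Function('C')(0)) = Mul(Mul(Add(-15, Mul(1, -3)), -42), -9) = Mul(Mul(Add(-15, -3), -42), -9) = Mul(Mul(-18, -42), -9) = Mul(756, -9) = -6804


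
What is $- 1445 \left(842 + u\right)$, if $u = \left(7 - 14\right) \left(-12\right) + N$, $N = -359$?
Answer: $-819315$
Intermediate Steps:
$u = -275$ ($u = \left(7 - 14\right) \left(-12\right) - 359 = \left(-7\right) \left(-12\right) - 359 = 84 - 359 = -275$)
$- 1445 \left(842 + u\right) = - 1445 \left(842 - 275\right) = \left(-1445\right) 567 = -819315$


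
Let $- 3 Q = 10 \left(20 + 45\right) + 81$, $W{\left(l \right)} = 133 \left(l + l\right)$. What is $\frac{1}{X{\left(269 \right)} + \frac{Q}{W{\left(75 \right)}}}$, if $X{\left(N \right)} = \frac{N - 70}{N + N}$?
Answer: $\frac{8049825}{2879218} \approx 2.7958$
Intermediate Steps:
$W{\left(l \right)} = 266 l$ ($W{\left(l \right)} = 133 \cdot 2 l = 266 l$)
$X{\left(N \right)} = \frac{-70 + N}{2 N}$
$Q = - \frac{731}{3}$ ($Q = - \frac{10 \left(20 + 45\right) + 81}{3} = - \frac{10 \cdot 65 + 81}{3} = - \frac{650 + 81}{3} = \left(- \frac{1}{3}\right) 731 = - \frac{731}{3} \approx -243.67$)
$\frac{1}{X{\left(269 \right)} + \frac{Q}{W{\left(75 \right)}}} = \frac{1}{\frac{-70 + 269}{2 \cdot 269} - \frac{731}{3 \cdot 266 \cdot 75}} = \frac{1}{\frac{1}{2} \cdot \frac{1}{269} \cdot 199 - \frac{731}{3 \cdot 19950}} = \frac{1}{\frac{199}{538} - \frac{731}{59850}} = \frac{1}{\frac{2879218}{8049825}} = \frac{8049825}{2879218}$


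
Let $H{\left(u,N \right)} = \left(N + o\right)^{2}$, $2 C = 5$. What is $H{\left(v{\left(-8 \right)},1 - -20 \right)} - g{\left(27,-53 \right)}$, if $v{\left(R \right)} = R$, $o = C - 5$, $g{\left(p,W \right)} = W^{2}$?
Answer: $- \frac{9867}{4} \approx -2466.8$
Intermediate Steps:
$C = \frac{5}{2}$ ($C = \frac{1}{2} \cdot 5 = \frac{5}{2} \approx 2.5$)
$o = - \frac{5}{2}$ ($o = \frac{5}{2} - 5 = - \frac{5}{2} \approx -2.5$)
$H{\left(u,N \right)} = \left(- \frac{5}{2} + N\right)^{2}$ ($H{\left(u,N \right)} = \left(N - \frac{5}{2}\right)^{2} = \left(- \frac{5}{2} + N\right)^{2}$)
$H{\left(v{\left(-8 \right)},1 - -20 \right)} - g{\left(27,-53 \right)} = \frac{\left(-5 + 2 \left(1 - -20\right)\right)^{2}}{4} - \left(-53\right)^{2} = \frac{\left(-5 + 2 \left(1 + 20\right)\right)^{2}}{4} - 2809 = \frac{\left(-5 + 2 \cdot 21\right)^{2}}{4} - 2809 = \frac{\left(-5 + 42\right)^{2}}{4} - 2809 = \frac{37^{2}}{4} - 2809 = \frac{1}{4} \cdot 1369 - 2809 = \frac{1369}{4} - 2809 = - \frac{9867}{4}$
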